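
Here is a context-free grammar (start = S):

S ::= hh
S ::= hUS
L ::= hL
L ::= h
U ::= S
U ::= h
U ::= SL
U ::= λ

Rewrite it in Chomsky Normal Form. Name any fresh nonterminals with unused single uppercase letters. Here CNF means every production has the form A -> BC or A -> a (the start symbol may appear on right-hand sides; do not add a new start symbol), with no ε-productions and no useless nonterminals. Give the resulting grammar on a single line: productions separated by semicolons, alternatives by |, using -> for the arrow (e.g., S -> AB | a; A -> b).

Nullable: {U}; after ε-elimination: S -> hS | hh | hUS; L -> h | hL; U -> S | h | SL.
After unit-elimination: S -> hS | hh | hUS; L -> h | hL; U -> h | SL | hS | hh | hUS.
TERM: introduce A -> h and substitute in every rule of length ≥2.
BIN: S -> AUS becomes S -> AB, B -> US; U -> AUS becomes U -> AC, C -> US.

S -> AA | AB | AS; A -> h; B -> US; C -> US; L -> h | AL; U -> h | AA | AC | AS | SL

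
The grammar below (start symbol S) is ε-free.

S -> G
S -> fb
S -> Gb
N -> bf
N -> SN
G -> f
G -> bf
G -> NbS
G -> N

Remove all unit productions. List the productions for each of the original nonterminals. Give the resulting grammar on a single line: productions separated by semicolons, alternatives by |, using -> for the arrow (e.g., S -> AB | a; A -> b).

Unit productions: G->N, S->G.
Unit pairs (A ⇒* B via units): (G,N), (S,G), (S,N).
S: inherits non-unit rules of {G, N, S} → Gb | NbS | SN | bf | f | fb.
G: inherits non-unit rules of {G, N} → NbS | SN | bf | f.
N: inherits non-unit rules of {N} → SN | bf.

S -> f | Gb | SN | bf | fb | NbS; G -> f | SN | bf | NbS; N -> SN | bf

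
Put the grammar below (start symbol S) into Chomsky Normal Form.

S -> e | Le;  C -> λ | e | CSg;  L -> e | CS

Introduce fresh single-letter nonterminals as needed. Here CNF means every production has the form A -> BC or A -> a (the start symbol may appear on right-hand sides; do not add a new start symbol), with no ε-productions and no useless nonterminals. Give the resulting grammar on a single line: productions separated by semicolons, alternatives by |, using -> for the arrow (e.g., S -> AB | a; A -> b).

S -> e | LB; A -> g; B -> e; C -> e | CD | SA; D -> SA; L -> e | CS | LB

Nullable: {C}; after ε-elimination: S -> e | Le; C -> e | Sg | CSg; L -> S | e | CS.
After unit-elimination: S -> e | Le; C -> e | Sg | CSg; L -> e | CS | Le.
TERM: introduce B -> e, A -> g and substitute in every rule of length ≥2.
BIN: C -> CSA becomes C -> CD, D -> SA.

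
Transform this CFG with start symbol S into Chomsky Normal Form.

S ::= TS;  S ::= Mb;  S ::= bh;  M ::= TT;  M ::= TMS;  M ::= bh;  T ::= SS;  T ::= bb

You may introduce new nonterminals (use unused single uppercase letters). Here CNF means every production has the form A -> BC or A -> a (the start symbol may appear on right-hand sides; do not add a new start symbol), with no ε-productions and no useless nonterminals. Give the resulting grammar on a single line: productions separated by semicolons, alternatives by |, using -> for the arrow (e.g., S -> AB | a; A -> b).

No ε-productions.
No unit productions to eliminate.
TERM: introduce A -> b, B -> h and substitute in every rule of length ≥2.
BIN: M -> TMS becomes M -> TC, C -> MS.

S -> AB | MA | TS; A -> b; B -> h; C -> MS; M -> AB | TC | TT; T -> AA | SS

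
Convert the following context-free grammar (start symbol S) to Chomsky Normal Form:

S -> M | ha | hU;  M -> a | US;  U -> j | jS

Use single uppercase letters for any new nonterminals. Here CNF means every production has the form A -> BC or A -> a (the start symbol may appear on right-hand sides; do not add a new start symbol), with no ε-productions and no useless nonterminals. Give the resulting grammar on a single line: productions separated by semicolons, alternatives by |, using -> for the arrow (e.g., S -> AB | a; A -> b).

S -> a | AB | AU | US; A -> h; B -> a; C -> j; U -> j | CS

No ε-productions.
After unit-elimination: S -> a | US | hU | ha; M -> a | US; U -> j | jS.
TERM: introduce B -> a, A -> h, C -> j and substitute in every rule of length ≥2.
Drop unreachable/unproductive: M.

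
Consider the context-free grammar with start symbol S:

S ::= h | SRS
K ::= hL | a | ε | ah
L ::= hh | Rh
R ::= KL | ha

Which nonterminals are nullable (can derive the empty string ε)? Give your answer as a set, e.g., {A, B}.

{K}

Directly nullable (have an ε-rule): {K}.
Not nullable: L, R, S — each has a terminal in every rule's right-hand side or depends on a non-nullable symbol.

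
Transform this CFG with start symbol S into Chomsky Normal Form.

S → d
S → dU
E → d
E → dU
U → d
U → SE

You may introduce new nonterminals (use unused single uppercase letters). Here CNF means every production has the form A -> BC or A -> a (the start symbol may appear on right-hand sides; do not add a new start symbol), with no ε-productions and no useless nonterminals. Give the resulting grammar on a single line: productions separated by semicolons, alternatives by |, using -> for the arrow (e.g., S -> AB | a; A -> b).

No ε-productions.
No unit productions to eliminate.
TERM: introduce A -> d and substitute in every rule of length ≥2.

S -> d | AU; A -> d; E -> d | AU; U -> d | SE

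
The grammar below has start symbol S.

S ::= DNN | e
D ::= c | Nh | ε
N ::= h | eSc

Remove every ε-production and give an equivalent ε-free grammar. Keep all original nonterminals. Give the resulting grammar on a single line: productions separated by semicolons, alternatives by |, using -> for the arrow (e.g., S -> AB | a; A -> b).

S -> e | NN | DNN; D -> c | Nh; N -> h | eSc

Nullable set: {D}.
S -> DNN: D nullable, giving DNN | NN.
Drop D -> ε.
Unchanged (no nullable symbols): S -> e; D -> Nh; D -> c; N -> eSc; N -> h.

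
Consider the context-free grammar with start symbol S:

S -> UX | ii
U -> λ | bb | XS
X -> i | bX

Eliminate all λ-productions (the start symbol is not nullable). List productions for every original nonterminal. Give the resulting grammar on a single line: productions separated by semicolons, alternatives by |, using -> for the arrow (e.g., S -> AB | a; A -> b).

Nullable set: {U}.
S -> UX: U nullable, giving UX | X.
Drop U -> λ.
Unchanged (no nullable symbols): S -> ii; U -> XS; U -> bb; X -> bX; X -> i.

S -> X | UX | ii; U -> XS | bb; X -> i | bX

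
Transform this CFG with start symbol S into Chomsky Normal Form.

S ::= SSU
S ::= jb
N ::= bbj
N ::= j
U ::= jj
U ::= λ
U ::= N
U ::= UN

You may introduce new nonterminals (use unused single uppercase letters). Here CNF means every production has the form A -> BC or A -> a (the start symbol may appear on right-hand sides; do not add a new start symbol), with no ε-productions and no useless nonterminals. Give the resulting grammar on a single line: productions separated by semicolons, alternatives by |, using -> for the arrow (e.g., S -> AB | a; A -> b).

Nullable: {U}; after ε-elimination: S -> SS | jb | SSU; N -> j | bbj; U -> N | UN | jj.
After unit-elimination: S -> SS | jb | SSU; N -> j | bbj; U -> j | UN | jj | bbj.
TERM: introduce A -> b, B -> j and substitute in every rule of length ≥2.
BIN: N -> AAB becomes N -> AC, C -> AB; S -> SSU becomes S -> SD, D -> SU; U -> AAB becomes U -> AE, E -> AB.

S -> BA | SD | SS; A -> b; B -> j; C -> AB; D -> SU; E -> AB; N -> j | AC; U -> j | AE | BB | UN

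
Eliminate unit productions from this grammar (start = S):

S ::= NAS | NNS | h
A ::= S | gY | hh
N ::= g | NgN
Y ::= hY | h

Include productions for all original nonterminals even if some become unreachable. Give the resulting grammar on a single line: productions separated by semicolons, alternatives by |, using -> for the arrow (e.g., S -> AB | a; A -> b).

Unit productions: A->S.
Unit pairs (A ⇒* B via units): (A,S).
S: inherits non-unit rules of {S} → NAS | NNS | h.
A: inherits non-unit rules of {A, S} → NAS | NNS | gY | h | hh.
N: inherits non-unit rules of {N} → NgN | g.
Y: inherits non-unit rules of {Y} → h | hY.

S -> h | NAS | NNS; A -> h | gY | hh | NAS | NNS; N -> g | NgN; Y -> h | hY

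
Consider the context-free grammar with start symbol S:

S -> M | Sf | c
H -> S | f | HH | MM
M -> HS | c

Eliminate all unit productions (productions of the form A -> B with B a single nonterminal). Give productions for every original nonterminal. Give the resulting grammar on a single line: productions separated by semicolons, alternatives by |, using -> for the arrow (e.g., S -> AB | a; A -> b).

Unit productions: H->S, S->M.
Unit pairs (A ⇒* B via units): (H,M), (H,S), (S,M).
S: inherits non-unit rules of {M, S} → HS | Sf | c.
H: inherits non-unit rules of {H, M, S} → HH | HS | MM | Sf | c | f.
M: inherits non-unit rules of {M} → HS | c.

S -> c | HS | Sf; H -> c | f | HH | HS | MM | Sf; M -> c | HS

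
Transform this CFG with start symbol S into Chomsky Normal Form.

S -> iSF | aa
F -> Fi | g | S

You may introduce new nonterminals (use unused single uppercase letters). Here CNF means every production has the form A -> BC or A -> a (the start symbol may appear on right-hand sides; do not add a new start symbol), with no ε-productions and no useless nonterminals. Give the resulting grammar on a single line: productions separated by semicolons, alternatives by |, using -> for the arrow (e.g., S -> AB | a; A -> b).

S -> AD | BB; A -> i; B -> a; C -> SF; D -> SF; F -> g | AC | BB | FA

No ε-productions.
After unit-elimination: S -> aa | iSF; F -> g | Fi | aa | iSF.
TERM: introduce B -> a, A -> i and substitute in every rule of length ≥2.
BIN: F -> ASF becomes F -> AC, C -> SF; S -> ASF becomes S -> AD, D -> SF.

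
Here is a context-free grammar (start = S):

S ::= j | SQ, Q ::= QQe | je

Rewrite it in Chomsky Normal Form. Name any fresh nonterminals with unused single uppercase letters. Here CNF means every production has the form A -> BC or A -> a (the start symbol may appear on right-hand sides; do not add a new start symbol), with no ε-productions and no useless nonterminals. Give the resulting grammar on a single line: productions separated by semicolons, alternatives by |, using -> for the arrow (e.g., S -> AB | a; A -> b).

S -> j | SQ; A -> e; B -> j; C -> QA; Q -> BA | QC

No ε-productions.
No unit productions to eliminate.
TERM: introduce A -> e, B -> j and substitute in every rule of length ≥2.
BIN: Q -> QQA becomes Q -> QC, C -> QA.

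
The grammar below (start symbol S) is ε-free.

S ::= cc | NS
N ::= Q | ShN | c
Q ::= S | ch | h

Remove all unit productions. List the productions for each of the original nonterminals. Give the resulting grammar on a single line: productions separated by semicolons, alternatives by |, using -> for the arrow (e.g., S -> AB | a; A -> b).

Unit productions: N->Q, Q->S.
Unit pairs (A ⇒* B via units): (N,Q), (N,S), (Q,S).
S: inherits non-unit rules of {S} → NS | cc.
N: inherits non-unit rules of {N, Q, S} → NS | ShN | c | cc | ch | h.
Q: inherits non-unit rules of {Q, S} → NS | cc | ch | h.

S -> NS | cc; N -> c | h | NS | cc | ch | ShN; Q -> h | NS | cc | ch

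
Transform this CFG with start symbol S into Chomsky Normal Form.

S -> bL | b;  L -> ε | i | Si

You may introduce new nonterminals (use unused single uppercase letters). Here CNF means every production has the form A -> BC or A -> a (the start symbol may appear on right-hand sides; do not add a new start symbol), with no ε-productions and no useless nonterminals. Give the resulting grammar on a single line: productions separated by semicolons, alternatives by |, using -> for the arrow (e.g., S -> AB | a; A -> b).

S -> b | BL; A -> i; B -> b; L -> i | SA

Nullable: {L}; after ε-elimination: S -> b | bL; L -> i | Si.
No unit productions to eliminate.
TERM: introduce B -> b, A -> i and substitute in every rule of length ≥2.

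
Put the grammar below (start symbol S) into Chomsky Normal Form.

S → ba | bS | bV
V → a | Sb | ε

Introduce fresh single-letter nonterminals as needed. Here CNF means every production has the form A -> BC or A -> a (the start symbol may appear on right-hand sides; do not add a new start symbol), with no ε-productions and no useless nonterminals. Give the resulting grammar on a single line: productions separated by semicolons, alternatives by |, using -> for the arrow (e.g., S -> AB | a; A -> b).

Nullable: {V}; after ε-elimination: S -> b | bS | bV | ba; V -> a | Sb.
No unit productions to eliminate.
TERM: introduce B -> a, A -> b and substitute in every rule of length ≥2.

S -> b | AB | AS | AV; A -> b; B -> a; V -> a | SA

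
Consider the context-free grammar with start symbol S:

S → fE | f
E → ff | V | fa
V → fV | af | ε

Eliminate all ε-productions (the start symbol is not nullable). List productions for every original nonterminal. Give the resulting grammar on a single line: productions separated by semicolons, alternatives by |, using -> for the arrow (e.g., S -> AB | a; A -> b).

S -> f | fE; E -> V | fa | ff; V -> f | af | fV

Nullable set: {E, V}.
S -> fE: E nullable, giving f | fE.
E -> V: V nullable, giving V.
Drop V -> ε.
V -> fV: V nullable, giving f | fV.
Unchanged (no nullable symbols): S -> f; E -> fa; E -> ff; V -> af.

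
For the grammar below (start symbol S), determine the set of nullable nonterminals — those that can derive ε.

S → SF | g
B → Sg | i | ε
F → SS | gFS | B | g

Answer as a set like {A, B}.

Directly nullable (have an ε-rule): {B}.
F is nullable via F -> B (every symbol on the right is already known nullable).
Not nullable: S — each has a terminal in every rule's right-hand side or depends on a non-nullable symbol.

{B, F}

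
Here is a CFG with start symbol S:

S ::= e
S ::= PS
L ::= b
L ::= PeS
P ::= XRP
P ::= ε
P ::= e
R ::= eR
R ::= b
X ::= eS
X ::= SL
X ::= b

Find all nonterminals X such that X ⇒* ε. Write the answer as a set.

Directly nullable (have an ε-rule): {P}.
Not nullable: L, R, S, X — each has a terminal in every rule's right-hand side or depends on a non-nullable symbol.

{P}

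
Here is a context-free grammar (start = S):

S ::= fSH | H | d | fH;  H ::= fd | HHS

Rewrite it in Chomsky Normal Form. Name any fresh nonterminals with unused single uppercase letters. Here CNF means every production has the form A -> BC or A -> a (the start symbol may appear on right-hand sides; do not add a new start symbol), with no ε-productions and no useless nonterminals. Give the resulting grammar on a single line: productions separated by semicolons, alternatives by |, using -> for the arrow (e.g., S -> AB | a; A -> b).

S -> d | AB | AD | AH | HE; A -> f; B -> d; C -> HS; D -> SH; E -> HS; H -> AB | HC

No ε-productions.
After unit-elimination: S -> d | fH | fd | HHS | fSH; H -> fd | HHS.
TERM: introduce B -> d, A -> f and substitute in every rule of length ≥2.
BIN: H -> HHS becomes H -> HC, C -> HS; S -> ASH becomes S -> AD, D -> SH; S -> HHS becomes S -> HE, E -> HS.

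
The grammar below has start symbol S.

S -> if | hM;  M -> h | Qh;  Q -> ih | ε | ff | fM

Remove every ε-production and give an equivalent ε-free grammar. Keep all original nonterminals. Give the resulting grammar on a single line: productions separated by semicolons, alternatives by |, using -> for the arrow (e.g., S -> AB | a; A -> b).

Nullable set: {Q}.
M -> Qh: Q nullable, giving Qh | h.
Drop Q -> ε.
Unchanged (no nullable symbols): S -> hM; S -> if; M -> h; Q -> fM; Q -> ff; Q -> ih.

S -> hM | if; M -> h | Qh; Q -> fM | ff | ih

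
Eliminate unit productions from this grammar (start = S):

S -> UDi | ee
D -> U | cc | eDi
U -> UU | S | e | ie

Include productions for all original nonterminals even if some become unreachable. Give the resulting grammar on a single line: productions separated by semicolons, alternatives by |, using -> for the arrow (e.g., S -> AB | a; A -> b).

S -> ee | UDi; D -> e | UU | cc | ee | ie | UDi | eDi; U -> e | UU | ee | ie | UDi

Unit productions: D->U, U->S.
Unit pairs (A ⇒* B via units): (D,S), (D,U), (U,S).
S: inherits non-unit rules of {S} → UDi | ee.
D: inherits non-unit rules of {D, S, U} → UDi | UU | cc | e | eDi | ee | ie.
U: inherits non-unit rules of {S, U} → UDi | UU | e | ee | ie.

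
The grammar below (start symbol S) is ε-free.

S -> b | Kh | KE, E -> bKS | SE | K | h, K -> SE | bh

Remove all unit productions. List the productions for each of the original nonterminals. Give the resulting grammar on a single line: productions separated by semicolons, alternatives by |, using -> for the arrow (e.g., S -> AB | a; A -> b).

S -> b | KE | Kh; E -> h | SE | bh | bKS; K -> SE | bh

Unit productions: E->K.
Unit pairs (A ⇒* B via units): (E,K).
S: inherits non-unit rules of {S} → KE | Kh | b.
E: inherits non-unit rules of {E, K} → SE | bKS | bh | h.
K: inherits non-unit rules of {K} → SE | bh.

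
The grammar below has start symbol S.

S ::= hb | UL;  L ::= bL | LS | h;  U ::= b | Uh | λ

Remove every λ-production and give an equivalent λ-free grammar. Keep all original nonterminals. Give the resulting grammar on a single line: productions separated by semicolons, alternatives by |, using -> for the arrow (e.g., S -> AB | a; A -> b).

Nullable set: {U}.
S -> UL: U nullable, giving L | UL.
Drop U -> λ.
U -> Uh: U nullable, giving Uh | h.
Unchanged (no nullable symbols): S -> hb; L -> LS; L -> bL; L -> h; U -> b.

S -> L | UL | hb; L -> h | LS | bL; U -> b | h | Uh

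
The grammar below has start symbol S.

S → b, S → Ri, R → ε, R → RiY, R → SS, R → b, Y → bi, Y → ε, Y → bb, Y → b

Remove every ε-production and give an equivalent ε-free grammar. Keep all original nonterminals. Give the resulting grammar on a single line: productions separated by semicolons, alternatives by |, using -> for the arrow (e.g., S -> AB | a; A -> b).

S -> b | i | Ri; R -> b | i | Ri | SS | iY | RiY; Y -> b | bb | bi

Nullable set: {R, Y}.
S -> Ri: R nullable, giving Ri | i.
Drop R -> ε.
R -> RiY: R, Y nullable, giving Ri | RiY | i | iY.
Drop Y -> ε.
Unchanged (no nullable symbols): S -> b; R -> SS; R -> b; Y -> b; Y -> bb; Y -> bi.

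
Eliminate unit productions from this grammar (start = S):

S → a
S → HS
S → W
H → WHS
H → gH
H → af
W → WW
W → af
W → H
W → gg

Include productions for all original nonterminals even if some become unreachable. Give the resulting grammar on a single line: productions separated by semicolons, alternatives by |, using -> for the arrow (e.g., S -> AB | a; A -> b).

S -> a | HS | WW | af | gH | gg | WHS; H -> af | gH | WHS; W -> WW | af | gH | gg | WHS

Unit productions: S->W, W->H.
Unit pairs (A ⇒* B via units): (S,H), (S,W), (W,H).
S: inherits non-unit rules of {H, S, W} → HS | WHS | WW | a | af | gH | gg.
H: inherits non-unit rules of {H} → WHS | af | gH.
W: inherits non-unit rules of {H, W} → WHS | WW | af | gH | gg.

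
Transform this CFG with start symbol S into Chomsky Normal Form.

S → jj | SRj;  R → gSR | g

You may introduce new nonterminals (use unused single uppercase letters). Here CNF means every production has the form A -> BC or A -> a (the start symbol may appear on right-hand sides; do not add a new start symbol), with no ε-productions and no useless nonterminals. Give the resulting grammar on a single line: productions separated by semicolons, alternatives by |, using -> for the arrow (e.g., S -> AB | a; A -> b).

No ε-productions.
No unit productions to eliminate.
TERM: introduce A -> g, B -> j and substitute in every rule of length ≥2.
BIN: R -> ASR becomes R -> AC, C -> SR; S -> SRB becomes S -> SD, D -> RB.

S -> BB | SD; A -> g; B -> j; C -> SR; D -> RB; R -> g | AC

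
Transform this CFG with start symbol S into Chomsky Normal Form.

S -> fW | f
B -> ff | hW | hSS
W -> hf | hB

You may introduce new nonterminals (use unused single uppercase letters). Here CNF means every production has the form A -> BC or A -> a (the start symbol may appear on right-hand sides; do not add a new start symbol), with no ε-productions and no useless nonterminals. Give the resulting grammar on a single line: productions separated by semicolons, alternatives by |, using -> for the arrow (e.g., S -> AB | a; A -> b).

S -> f | AW; A -> f; B -> AA | CD | CW; C -> h; D -> SS; W -> CA | CB

No ε-productions.
No unit productions to eliminate.
TERM: introduce A -> f, C -> h and substitute in every rule of length ≥2.
BIN: B -> CSS becomes B -> CD, D -> SS.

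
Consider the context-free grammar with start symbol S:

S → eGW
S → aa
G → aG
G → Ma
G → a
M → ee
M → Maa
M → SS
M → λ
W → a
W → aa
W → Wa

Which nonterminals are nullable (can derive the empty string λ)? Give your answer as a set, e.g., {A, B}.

{M}

Directly nullable (have an ε-rule): {M}.
Not nullable: G, S, W — each has a terminal in every rule's right-hand side or depends on a non-nullable symbol.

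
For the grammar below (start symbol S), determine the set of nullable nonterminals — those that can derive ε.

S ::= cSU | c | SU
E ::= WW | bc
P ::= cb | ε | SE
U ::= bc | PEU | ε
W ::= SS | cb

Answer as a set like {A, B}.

Directly nullable (have an ε-rule): {P, U}.
Not nullable: E, S, W — each has a terminal in every rule's right-hand side or depends on a non-nullable symbol.

{P, U}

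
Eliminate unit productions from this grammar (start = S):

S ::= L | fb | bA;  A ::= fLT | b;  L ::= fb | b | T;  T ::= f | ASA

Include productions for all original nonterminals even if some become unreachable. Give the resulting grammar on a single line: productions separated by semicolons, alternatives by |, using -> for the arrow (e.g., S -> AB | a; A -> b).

Unit productions: L->T, S->L.
Unit pairs (A ⇒* B via units): (L,T), (S,L), (S,T).
S: inherits non-unit rules of {L, S, T} → ASA | b | bA | f | fb.
A: inherits non-unit rules of {A} → b | fLT.
L: inherits non-unit rules of {L, T} → ASA | b | f | fb.
T: inherits non-unit rules of {T} → ASA | f.

S -> b | f | bA | fb | ASA; A -> b | fLT; L -> b | f | fb | ASA; T -> f | ASA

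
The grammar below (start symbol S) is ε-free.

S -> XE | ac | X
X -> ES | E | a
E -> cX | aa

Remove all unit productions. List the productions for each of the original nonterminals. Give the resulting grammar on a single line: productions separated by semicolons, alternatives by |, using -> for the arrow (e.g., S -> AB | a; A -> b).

S -> a | ES | XE | aa | ac | cX; E -> aa | cX; X -> a | ES | aa | cX

Unit productions: S->X, X->E.
Unit pairs (A ⇒* B via units): (S,E), (S,X), (X,E).
S: inherits non-unit rules of {E, S, X} → ES | XE | a | aa | ac | cX.
E: inherits non-unit rules of {E} → aa | cX.
X: inherits non-unit rules of {E, X} → ES | a | aa | cX.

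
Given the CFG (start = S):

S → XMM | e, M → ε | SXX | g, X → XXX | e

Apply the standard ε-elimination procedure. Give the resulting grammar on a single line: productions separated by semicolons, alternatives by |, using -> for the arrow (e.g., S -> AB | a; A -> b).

S -> X | e | XM | XMM; M -> g | SXX; X -> e | XXX

Nullable set: {M}.
S -> XMM: M, M nullable, giving X | XM | XMM.
Drop M -> ε.
Unchanged (no nullable symbols): S -> e; M -> SXX; M -> g; X -> XXX; X -> e.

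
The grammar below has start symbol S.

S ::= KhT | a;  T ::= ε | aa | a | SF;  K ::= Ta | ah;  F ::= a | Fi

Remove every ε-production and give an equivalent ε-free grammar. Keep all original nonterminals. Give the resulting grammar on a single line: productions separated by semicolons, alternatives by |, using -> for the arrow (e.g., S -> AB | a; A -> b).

Nullable set: {T}.
S -> KhT: T nullable, giving Kh | KhT.
K -> Ta: T nullable, giving Ta | a.
Drop T -> ε.
Unchanged (no nullable symbols): S -> a; F -> Fi; F -> a; K -> ah; T -> SF; T -> a; T -> aa.

S -> a | Kh | KhT; F -> a | Fi; K -> a | Ta | ah; T -> a | SF | aa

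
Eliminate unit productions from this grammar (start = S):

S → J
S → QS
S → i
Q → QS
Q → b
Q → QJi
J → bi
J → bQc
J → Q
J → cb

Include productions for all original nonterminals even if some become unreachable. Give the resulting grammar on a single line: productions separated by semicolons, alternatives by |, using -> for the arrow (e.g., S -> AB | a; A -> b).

Unit productions: J->Q, S->J.
Unit pairs (A ⇒* B via units): (J,Q), (S,J), (S,Q).
S: inherits non-unit rules of {J, Q, S} → QJi | QS | b | bQc | bi | cb | i.
J: inherits non-unit rules of {J, Q} → QJi | QS | b | bQc | bi | cb.
Q: inherits non-unit rules of {Q} → QJi | QS | b.

S -> b | i | QS | bi | cb | QJi | bQc; J -> b | QS | bi | cb | QJi | bQc; Q -> b | QS | QJi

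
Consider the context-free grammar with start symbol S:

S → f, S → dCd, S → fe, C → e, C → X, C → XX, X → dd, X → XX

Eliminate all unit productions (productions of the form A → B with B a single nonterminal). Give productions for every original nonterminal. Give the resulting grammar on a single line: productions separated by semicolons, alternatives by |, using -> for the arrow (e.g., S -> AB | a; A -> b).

S -> f | fe | dCd; C -> e | XX | dd; X -> XX | dd

Unit productions: C->X.
Unit pairs (A ⇒* B via units): (C,X).
S: inherits non-unit rules of {S} → dCd | f | fe.
C: inherits non-unit rules of {C, X} → XX | dd | e.
X: inherits non-unit rules of {X} → XX | dd.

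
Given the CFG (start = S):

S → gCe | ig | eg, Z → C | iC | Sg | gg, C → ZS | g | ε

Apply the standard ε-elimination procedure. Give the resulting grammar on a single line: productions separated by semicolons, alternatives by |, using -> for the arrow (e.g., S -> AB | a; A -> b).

Nullable set: {C, Z}.
S -> gCe: C nullable, giving gCe | ge.
Drop C -> ε.
C -> ZS: Z nullable, giving S | ZS.
Z -> C: C nullable, giving C.
Z -> iC: C nullable, giving i | iC.
Unchanged (no nullable symbols): S -> eg; S -> ig; C -> g; Z -> Sg; Z -> gg.

S -> eg | ge | ig | gCe; C -> S | g | ZS; Z -> C | i | Sg | gg | iC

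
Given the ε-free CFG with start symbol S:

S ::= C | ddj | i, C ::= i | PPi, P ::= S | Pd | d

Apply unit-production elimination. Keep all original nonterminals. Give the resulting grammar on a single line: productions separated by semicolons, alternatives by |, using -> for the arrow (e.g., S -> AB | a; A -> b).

Unit productions: P->S, S->C.
Unit pairs (A ⇒* B via units): (P,C), (P,S), (S,C).
S: inherits non-unit rules of {C, S} → PPi | ddj | i.
C: inherits non-unit rules of {C} → PPi | i.
P: inherits non-unit rules of {C, P, S} → PPi | Pd | d | ddj | i.

S -> i | PPi | ddj; C -> i | PPi; P -> d | i | Pd | PPi | ddj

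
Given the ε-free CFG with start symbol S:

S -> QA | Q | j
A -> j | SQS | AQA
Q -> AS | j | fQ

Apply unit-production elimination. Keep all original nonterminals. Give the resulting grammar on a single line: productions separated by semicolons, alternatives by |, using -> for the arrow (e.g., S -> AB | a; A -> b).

S -> j | AS | QA | fQ; A -> j | AQA | SQS; Q -> j | AS | fQ

Unit productions: S->Q.
Unit pairs (A ⇒* B via units): (S,Q).
S: inherits non-unit rules of {Q, S} → AS | QA | fQ | j.
A: inherits non-unit rules of {A} → AQA | SQS | j.
Q: inherits non-unit rules of {Q} → AS | fQ | j.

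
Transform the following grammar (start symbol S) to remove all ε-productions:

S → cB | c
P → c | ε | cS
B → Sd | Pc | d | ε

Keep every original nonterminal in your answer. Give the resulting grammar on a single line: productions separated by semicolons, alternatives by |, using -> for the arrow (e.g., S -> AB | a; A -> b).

Nullable set: {B, P}.
S -> cB: B nullable, giving c | cB.
Drop B -> ε.
B -> Pc: P nullable, giving Pc | c.
Drop P -> ε.
Unchanged (no nullable symbols): S -> c; B -> Sd; B -> d; P -> c; P -> cS.

S -> c | cB; B -> c | d | Pc | Sd; P -> c | cS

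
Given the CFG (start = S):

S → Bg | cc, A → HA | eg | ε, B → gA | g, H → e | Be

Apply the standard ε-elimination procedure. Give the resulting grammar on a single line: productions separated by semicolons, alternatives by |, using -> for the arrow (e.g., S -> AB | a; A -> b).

S -> Bg | cc; A -> H | HA | eg; B -> g | gA; H -> e | Be

Nullable set: {A}.
Drop A -> ε.
A -> HA: A nullable, giving H | HA.
B -> gA: A nullable, giving g | gA.
Unchanged (no nullable symbols): S -> Bg; S -> cc; A -> eg; B -> g; H -> Be; H -> e.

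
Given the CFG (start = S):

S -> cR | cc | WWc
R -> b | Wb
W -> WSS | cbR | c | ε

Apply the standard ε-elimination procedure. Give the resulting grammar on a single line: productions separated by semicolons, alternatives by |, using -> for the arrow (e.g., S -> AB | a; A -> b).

S -> c | Wc | cR | cc | WWc; R -> b | Wb; W -> c | SS | WSS | cbR

Nullable set: {W}.
S -> WWc: W, W nullable, giving WWc | Wc | c.
R -> Wb: W nullable, giving Wb | b.
Drop W -> ε.
W -> WSS: W nullable, giving SS | WSS.
Unchanged (no nullable symbols): S -> cR; S -> cc; R -> b; W -> c; W -> cbR.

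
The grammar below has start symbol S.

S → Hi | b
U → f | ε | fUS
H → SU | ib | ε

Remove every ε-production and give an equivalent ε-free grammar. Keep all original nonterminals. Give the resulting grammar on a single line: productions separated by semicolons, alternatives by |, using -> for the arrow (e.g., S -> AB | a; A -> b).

Nullable set: {H, U}.
S -> Hi: H nullable, giving Hi | i.
Drop H -> ε.
H -> SU: U nullable, giving S | SU.
Drop U -> ε.
U -> fUS: U nullable, giving fS | fUS.
Unchanged (no nullable symbols): S -> b; H -> ib; U -> f.

S -> b | i | Hi; H -> S | SU | ib; U -> f | fS | fUS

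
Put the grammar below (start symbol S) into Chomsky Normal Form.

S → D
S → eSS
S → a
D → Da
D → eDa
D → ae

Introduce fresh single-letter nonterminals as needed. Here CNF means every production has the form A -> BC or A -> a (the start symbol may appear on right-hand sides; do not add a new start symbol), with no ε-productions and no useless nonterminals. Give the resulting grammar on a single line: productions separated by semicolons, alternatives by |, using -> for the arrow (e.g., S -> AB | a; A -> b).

S -> a | AB | BE | BF | DA; A -> a; B -> e; C -> DA; D -> AB | BC | DA; E -> DA; F -> SS

No ε-productions.
After unit-elimination: S -> a | Da | ae | eDa | eSS; D -> Da | ae | eDa.
TERM: introduce A -> a, B -> e and substitute in every rule of length ≥2.
BIN: D -> BDA becomes D -> BC, C -> DA; S -> BDA becomes S -> BE, E -> DA; S -> BSS becomes S -> BF, F -> SS.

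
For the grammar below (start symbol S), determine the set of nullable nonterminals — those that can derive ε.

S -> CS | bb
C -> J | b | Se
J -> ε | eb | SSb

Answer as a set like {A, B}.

Directly nullable (have an ε-rule): {J}.
C is nullable via C -> J (every symbol on the right is already known nullable).
Not nullable: S — each has a terminal in every rule's right-hand side or depends on a non-nullable symbol.

{C, J}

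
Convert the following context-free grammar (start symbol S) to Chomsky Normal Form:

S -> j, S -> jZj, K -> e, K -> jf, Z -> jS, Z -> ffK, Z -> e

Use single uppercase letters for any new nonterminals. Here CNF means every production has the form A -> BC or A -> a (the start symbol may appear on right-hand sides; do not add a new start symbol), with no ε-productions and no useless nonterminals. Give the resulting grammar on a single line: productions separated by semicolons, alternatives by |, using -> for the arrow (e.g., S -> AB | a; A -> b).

S -> j | AC; A -> j; B -> f; C -> ZA; D -> BK; K -> e | AB; Z -> e | AS | BD

No ε-productions.
No unit productions to eliminate.
TERM: introduce B -> f, A -> j and substitute in every rule of length ≥2.
BIN: S -> AZA becomes S -> AC, C -> ZA; Z -> BBK becomes Z -> BD, D -> BK.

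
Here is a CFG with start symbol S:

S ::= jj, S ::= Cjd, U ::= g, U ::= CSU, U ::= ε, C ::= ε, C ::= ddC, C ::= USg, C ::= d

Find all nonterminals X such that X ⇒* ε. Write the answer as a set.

Directly nullable (have an ε-rule): {C, U}.
Not nullable: S — each has a terminal in every rule's right-hand side or depends on a non-nullable symbol.

{C, U}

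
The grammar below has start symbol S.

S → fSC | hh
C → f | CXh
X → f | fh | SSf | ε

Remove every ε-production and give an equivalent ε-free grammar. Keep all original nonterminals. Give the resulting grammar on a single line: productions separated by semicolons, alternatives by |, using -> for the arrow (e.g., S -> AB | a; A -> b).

S -> hh | fSC; C -> f | Ch | CXh; X -> f | fh | SSf

Nullable set: {X}.
C -> CXh: X nullable, giving CXh | Ch.
Drop X -> ε.
Unchanged (no nullable symbols): S -> fSC; S -> hh; C -> f; X -> SSf; X -> f; X -> fh.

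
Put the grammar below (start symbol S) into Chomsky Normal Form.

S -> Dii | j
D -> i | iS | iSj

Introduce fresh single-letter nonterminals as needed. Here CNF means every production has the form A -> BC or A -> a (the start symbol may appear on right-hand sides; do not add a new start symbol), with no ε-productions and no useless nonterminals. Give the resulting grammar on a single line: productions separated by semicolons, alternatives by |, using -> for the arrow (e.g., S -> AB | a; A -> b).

No ε-productions.
No unit productions to eliminate.
TERM: introduce A -> i, B -> j and substitute in every rule of length ≥2.
BIN: D -> ASB becomes D -> AC, C -> SB; S -> DAA becomes S -> DE, E -> AA.

S -> j | DE; A -> i; B -> j; C -> SB; D -> i | AC | AS; E -> AA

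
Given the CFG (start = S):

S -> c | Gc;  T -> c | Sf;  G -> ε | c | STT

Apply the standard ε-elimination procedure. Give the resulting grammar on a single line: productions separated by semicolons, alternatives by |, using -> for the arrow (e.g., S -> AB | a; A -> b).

Nullable set: {G}.
S -> Gc: G nullable, giving Gc | c.
Drop G -> ε.
Unchanged (no nullable symbols): S -> c; G -> STT; G -> c; T -> Sf; T -> c.

S -> c | Gc; G -> c | STT; T -> c | Sf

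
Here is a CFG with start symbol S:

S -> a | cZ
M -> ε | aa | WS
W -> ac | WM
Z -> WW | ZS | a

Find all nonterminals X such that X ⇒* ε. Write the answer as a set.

{M}

Directly nullable (have an ε-rule): {M}.
Not nullable: S, W, Z — each has a terminal in every rule's right-hand side or depends on a non-nullable symbol.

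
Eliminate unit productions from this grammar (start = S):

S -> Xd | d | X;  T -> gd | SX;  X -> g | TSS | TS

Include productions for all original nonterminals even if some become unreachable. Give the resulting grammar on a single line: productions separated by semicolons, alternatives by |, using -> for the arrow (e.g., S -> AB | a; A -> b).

Unit productions: S->X.
Unit pairs (A ⇒* B via units): (S,X).
S: inherits non-unit rules of {S, X} → TS | TSS | Xd | d | g.
T: inherits non-unit rules of {T} → SX | gd.
X: inherits non-unit rules of {X} → TS | TSS | g.

S -> d | g | TS | Xd | TSS; T -> SX | gd; X -> g | TS | TSS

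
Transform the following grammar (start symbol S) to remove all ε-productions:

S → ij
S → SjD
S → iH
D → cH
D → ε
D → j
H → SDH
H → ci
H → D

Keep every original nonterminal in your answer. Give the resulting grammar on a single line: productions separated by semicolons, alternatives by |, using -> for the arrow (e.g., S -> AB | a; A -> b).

S -> i | Sj | iH | ij | SjD; D -> c | j | cH; H -> D | S | SD | SH | ci | SDH

Nullable set: {D, H}.
S -> SjD: D nullable, giving Sj | SjD.
S -> iH: H nullable, giving i | iH.
Drop D -> ε.
D -> cH: H nullable, giving c | cH.
H -> D: D nullable, giving D.
H -> SDH: D, H nullable, giving S | SD | SDH | SH.
Unchanged (no nullable symbols): S -> ij; D -> j; H -> ci.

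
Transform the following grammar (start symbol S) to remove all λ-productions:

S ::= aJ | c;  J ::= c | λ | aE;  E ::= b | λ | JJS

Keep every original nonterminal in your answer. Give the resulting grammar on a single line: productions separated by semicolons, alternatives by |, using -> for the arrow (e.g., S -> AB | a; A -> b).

S -> a | c | aJ; E -> S | b | JS | JJS; J -> a | c | aE

Nullable set: {E, J}.
S -> aJ: J nullable, giving a | aJ.
Drop E -> λ.
E -> JJS: J, J nullable, giving JJS | JS | S.
Drop J -> λ.
J -> aE: E nullable, giving a | aE.
Unchanged (no nullable symbols): S -> c; E -> b; J -> c.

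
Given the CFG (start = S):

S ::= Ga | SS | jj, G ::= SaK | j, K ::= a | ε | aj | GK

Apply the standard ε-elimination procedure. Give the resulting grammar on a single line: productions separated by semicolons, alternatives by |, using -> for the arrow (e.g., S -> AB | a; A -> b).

Nullable set: {K}.
G -> SaK: K nullable, giving Sa | SaK.
Drop K -> ε.
K -> GK: K nullable, giving G | GK.
Unchanged (no nullable symbols): S -> Ga; S -> SS; S -> jj; G -> j; K -> a; K -> aj.

S -> Ga | SS | jj; G -> j | Sa | SaK; K -> G | a | GK | aj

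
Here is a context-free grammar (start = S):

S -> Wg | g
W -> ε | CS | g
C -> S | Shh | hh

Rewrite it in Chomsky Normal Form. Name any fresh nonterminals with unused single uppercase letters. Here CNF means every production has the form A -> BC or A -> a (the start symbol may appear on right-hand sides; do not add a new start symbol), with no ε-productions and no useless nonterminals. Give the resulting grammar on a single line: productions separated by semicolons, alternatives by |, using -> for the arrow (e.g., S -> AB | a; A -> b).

Nullable: {W}; after ε-elimination: S -> g | Wg; C -> S | hh | Shh; W -> g | CS.
After unit-elimination: S -> g | Wg; C -> g | Wg | hh | Shh; W -> g | CS.
TERM: introduce B -> g, A -> h and substitute in every rule of length ≥2.
BIN: C -> SAA becomes C -> SD, D -> AA.

S -> g | WB; A -> h; B -> g; C -> g | AA | SD | WB; D -> AA; W -> g | CS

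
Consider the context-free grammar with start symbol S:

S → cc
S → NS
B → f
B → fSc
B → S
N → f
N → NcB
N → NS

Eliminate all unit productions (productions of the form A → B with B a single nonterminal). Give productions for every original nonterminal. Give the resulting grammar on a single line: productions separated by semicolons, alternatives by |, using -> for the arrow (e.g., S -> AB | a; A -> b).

S -> NS | cc; B -> f | NS | cc | fSc; N -> f | NS | NcB

Unit productions: B->S.
Unit pairs (A ⇒* B via units): (B,S).
S: inherits non-unit rules of {S} → NS | cc.
B: inherits non-unit rules of {B, S} → NS | cc | f | fSc.
N: inherits non-unit rules of {N} → NS | NcB | f.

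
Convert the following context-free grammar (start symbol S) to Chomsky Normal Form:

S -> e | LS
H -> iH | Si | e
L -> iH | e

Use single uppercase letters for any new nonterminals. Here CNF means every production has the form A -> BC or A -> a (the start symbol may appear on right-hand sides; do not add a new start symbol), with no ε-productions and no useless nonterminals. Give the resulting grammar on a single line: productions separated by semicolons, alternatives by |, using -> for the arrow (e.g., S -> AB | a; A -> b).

S -> e | LS; A -> i; H -> e | AH | SA; L -> e | AH

No ε-productions.
No unit productions to eliminate.
TERM: introduce A -> i and substitute in every rule of length ≥2.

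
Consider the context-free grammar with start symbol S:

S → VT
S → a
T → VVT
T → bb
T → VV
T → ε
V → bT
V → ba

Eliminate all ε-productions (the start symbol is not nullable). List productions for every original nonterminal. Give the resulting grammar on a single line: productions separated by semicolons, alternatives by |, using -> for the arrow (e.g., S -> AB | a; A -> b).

Nullable set: {T}.
S -> VT: T nullable, giving V | VT.
Drop T -> ε.
T -> VVT: T nullable, giving VV | VVT.
V -> bT: T nullable, giving b | bT.
Unchanged (no nullable symbols): S -> a; T -> VV; T -> bb; V -> ba.

S -> V | a | VT; T -> VV | bb | VVT; V -> b | bT | ba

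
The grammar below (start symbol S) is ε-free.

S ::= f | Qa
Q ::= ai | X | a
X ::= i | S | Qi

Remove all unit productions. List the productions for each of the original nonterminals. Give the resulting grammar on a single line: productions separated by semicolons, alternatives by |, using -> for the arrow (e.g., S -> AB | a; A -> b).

S -> f | Qa; Q -> a | f | i | Qa | Qi | ai; X -> f | i | Qa | Qi

Unit productions: Q->X, X->S.
Unit pairs (A ⇒* B via units): (Q,S), (Q,X), (X,S).
S: inherits non-unit rules of {S} → Qa | f.
Q: inherits non-unit rules of {Q, S, X} → Qa | Qi | a | ai | f | i.
X: inherits non-unit rules of {S, X} → Qa | Qi | f | i.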